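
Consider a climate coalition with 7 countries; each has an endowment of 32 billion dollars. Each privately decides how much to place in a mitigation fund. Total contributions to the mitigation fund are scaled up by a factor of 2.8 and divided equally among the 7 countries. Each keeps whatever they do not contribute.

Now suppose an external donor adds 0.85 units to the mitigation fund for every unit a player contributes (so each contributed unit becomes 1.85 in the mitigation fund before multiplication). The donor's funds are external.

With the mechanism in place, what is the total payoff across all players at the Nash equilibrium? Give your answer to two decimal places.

The effective private return is 2.8 × 1.85 / 7 = 0.7400, which is still under 1, so the mechanism doesn't change anyone's dominant strategy: zero contribution.
At the Nash equilibrium no one contributes; group total payoff = 7 × 32 = 224.

224.00 billion dollars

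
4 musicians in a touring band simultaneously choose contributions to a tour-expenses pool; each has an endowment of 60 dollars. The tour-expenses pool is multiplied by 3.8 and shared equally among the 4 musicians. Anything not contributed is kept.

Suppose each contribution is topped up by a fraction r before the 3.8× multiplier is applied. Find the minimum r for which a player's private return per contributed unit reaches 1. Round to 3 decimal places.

0.053

With matching at rate r, one contributed unit becomes (1 + r) in the tour-expenses pool and returns 3.8 × (1 + r) / 4 to the contributor.
Setting this equal to 1: 1 + r = 4/3.8 = 1.0526.
So the minimum matching rate is r = 1.0526 − 1 = 0.053.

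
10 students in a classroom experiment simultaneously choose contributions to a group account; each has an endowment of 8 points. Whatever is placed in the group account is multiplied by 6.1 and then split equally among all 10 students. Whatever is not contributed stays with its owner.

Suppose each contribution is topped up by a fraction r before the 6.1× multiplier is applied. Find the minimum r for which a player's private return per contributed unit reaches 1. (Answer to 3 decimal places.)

0.639

With matching at rate r, one contributed unit becomes (1 + r) in the group account and returns 6.1 × (1 + r) / 10 to the contributor.
Setting this equal to 1: 1 + r = 10/6.1 = 1.6393.
So the minimum matching rate is r = 1.6393 − 1 = 0.639.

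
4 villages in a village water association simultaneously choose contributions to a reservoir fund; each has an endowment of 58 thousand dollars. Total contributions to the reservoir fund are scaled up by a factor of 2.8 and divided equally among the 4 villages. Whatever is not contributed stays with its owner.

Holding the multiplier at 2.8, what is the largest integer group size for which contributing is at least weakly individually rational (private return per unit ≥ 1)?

2

Private return per unit is 2.8/(group size), which is ≥ 1 whenever the group size is ≤ 2.8.
The largest such integer is 2.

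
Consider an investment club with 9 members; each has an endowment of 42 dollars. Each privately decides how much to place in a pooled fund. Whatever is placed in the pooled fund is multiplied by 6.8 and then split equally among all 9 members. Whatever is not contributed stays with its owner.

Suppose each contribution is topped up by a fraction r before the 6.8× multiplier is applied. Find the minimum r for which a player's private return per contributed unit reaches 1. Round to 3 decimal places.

0.324

With matching at rate r, one contributed unit becomes (1 + r) in the pooled fund and returns 6.8 × (1 + r) / 9 to the contributor.
Setting this equal to 1: 1 + r = 9/6.8 = 1.3235.
So the minimum matching rate is r = 1.3235 − 1 = 0.324.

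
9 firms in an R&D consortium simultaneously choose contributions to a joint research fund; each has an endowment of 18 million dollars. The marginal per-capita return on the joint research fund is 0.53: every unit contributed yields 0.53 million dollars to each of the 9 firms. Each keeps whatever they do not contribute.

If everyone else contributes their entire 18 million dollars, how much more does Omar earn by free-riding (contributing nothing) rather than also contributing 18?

8.46 million dollars

Switching from a contribution of 18 to 0 lets Omar keep an extra 18 million dollars, but lowers the joint research fund by 18, which costs Omar their own share of that drop: 0.53 × 18 = 9.54.
Net gain = 18 − 9.54 = 8.46. The private return per contributed unit (0.53) is below 1, so free-riding is indeed the best response regardless of what the others do.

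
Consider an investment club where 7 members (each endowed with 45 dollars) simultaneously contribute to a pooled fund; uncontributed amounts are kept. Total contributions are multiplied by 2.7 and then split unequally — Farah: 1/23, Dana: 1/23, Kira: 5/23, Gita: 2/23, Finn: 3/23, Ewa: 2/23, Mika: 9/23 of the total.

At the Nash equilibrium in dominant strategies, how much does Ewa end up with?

Player j's private return per contributed unit is 2.7 × (j's share). Contributing is weakly dominant for j when that share is at least 1/2.7 = 0.3704, and contributing 0 is dominant otherwise.
Only Mika (9/23) clears that bar, contributing 45; the remaining 6 contribute 0. Total contributed: 45.
Ewa keeps 45 and receives 2.7 × 45 × 2/23 = 10.57 from the pooled fund, for a payoff of 55.57.

55.57 dollars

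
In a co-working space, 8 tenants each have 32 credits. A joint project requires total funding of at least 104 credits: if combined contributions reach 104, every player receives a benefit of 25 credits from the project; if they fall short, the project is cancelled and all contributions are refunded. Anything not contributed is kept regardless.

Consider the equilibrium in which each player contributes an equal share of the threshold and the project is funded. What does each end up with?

44 credits

Equal share of the threshold: 104/8 = 13.
At this profile no one gains by cutting their contribution: any cut drops the total below 104, the project is cancelled, contributions are refunded, and the deviator ends with 32, which is less than 32 − 13 + 25 = 44. Contributing more than 13 just wastes the excess. So contributing exactly 13 is a best response.
Each player's payoff: 32 − 13 + 25 = 44.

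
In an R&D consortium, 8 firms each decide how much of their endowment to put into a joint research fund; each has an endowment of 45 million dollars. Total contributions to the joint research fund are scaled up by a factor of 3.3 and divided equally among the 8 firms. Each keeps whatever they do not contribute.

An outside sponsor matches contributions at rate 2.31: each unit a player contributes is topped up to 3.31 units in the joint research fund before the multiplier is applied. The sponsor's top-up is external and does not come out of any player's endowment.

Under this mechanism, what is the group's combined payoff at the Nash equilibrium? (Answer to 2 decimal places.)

3932.28 million dollars

With the mechanism, a contributed unit returns 3.3 × 3.31 / 8 = 1.3654 per unit of net cost to the contributor — now above 1 — so contributing fully is weakly dominant for every player.
So the Nash equilibrium is full contribution by all 8; the group earns 3.3 × 3.31 × 360 = 3932.28.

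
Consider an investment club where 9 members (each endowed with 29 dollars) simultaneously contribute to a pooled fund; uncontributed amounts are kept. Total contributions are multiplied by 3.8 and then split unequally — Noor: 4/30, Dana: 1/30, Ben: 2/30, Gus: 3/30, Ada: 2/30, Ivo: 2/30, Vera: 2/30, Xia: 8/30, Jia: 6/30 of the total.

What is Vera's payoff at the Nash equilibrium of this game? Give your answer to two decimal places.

A player with share s gets back 3.8·s per unit contributed, so full contribution is dominant for anyone with s > 1/3.8 = 0.2632 and zero contribution is dominant for anyone below.
Xia alone (share 8/30) is above the threshold, contributing 29; the remaining 8 contribute 0. Total contributed: 29.
Vera keeps 29 and receives 3.8 × 29 × 2/30 = 7.35 from the pooled fund, for a payoff of 36.35.

36.35 dollars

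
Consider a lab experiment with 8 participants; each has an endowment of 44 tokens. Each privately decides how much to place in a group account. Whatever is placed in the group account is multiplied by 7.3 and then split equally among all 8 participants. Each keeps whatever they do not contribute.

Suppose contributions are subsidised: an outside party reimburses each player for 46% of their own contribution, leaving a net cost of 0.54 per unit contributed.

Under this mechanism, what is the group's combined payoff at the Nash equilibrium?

2731.52 tokens

Under the mechanism each unit contributed yields (7.3/8) / 0.54 = 1.6898 back to its contributor per unit of net cost, which exceeds 1, making full contribution the dominant choice for everyone.
So the Nash equilibrium is full contribution by all 8; the group earns 8 × (44 × 0.46 + 7.3 × 44) = 2731.52.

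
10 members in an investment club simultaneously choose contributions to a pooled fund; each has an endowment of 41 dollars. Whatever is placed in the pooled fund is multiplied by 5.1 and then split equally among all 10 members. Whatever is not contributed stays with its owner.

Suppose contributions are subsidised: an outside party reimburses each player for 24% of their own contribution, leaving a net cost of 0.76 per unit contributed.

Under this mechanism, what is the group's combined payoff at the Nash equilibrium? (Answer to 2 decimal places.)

410.00 dollars

Even with the mechanism, each unit contributed returns only (5.1/10) / 0.76 = 0.6711 per unit of net cost, so contributing nothing is still dominant.
Everyone keeps their endowment and the group total is 10 × 41 = 410.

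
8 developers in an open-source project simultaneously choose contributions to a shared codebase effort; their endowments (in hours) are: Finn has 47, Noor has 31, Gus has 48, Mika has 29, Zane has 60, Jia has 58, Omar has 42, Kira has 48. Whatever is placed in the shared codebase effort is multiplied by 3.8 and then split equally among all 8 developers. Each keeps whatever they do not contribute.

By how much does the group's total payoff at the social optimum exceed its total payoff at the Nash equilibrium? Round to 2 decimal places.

1016.40 hours

The private return per contributed unit is 3.8/8 = 0.4750 < 1 for every player regardless of endowment, so the Nash equilibrium is zero contribution and the group total is Σ E_j = 47 + 31 + 48 + 29 + 60 + 58 + 42 + 48 = 363.
Each contributed unit returns 3.800 to the group, so the social optimum is full contribution by everyone: group total = 3.800 × 363 = 1379.40.
Efficiency loss = (3.800 − 1) × 363 = 1016.40.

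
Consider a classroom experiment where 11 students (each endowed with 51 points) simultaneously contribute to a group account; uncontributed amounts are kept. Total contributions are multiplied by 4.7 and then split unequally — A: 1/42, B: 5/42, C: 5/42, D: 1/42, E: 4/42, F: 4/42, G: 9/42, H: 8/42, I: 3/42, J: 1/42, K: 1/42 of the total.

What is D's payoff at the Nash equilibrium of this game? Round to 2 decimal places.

56.71 points

Each unit j contributes comes back to j as 4.7 × (j's share), so j prefers to contribute only if that share exceeds 1/4.7 = 0.2128; otherwise keeping the unit dominates.
Only G (9/42) clears that bar, contributing 51; the remaining 10 contribute 0. Total contributed: 51.
D keeps 51 and receives 4.7 × 51 × 1/42 = 5.71 from the group account, for a payoff of 56.71.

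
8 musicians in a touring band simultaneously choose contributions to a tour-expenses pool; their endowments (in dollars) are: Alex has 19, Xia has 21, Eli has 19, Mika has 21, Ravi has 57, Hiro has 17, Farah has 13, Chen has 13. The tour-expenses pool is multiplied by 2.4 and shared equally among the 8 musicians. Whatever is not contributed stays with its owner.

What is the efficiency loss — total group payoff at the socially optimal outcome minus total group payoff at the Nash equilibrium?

The private return per contributed unit is 2.4/8 = 0.3000 < 1 for every player regardless of endowment, so the Nash equilibrium is zero contribution and the group total is Σ E_j = 19 + 21 + 19 + 21 + 57 + 17 + 13 + 13 = 180.
Each contributed unit returns 2.400 to the group, so the social optimum is full contribution by everyone: group total = 2.400 × 180 = 432.00.
Efficiency loss = (2.400 − 1) × 180 = 252.00.

252.00 dollars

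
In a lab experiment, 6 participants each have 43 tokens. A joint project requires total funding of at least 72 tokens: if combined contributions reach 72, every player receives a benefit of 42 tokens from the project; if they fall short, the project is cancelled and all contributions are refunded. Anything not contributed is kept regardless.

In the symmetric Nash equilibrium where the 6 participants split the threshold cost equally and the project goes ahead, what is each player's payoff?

73 tokens

Equal share of the threshold: 72/6 = 12.
At this profile no one gains by cutting their contribution: any cut drops the total below 72, the project is cancelled, contributions are refunded, and the deviator ends with 43, which is less than 43 − 12 + 42 = 73. Contributing more than 12 just wastes the excess. So contributing exactly 12 is a best response.
Each player's payoff: 43 − 12 + 42 = 73.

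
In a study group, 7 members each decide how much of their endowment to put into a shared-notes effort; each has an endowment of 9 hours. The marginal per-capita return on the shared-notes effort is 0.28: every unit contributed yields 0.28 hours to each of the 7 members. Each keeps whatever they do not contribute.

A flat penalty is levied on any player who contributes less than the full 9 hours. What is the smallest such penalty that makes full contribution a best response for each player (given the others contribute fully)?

6.48 hours

Given the others contribute fully, the best deviation is to contribute 0 (any partial contribution still incurs the fine and gives up units whose private return 0.28 is below 1).
Deviating from 9 to 0 saves 9 hours but forfeits the deviator's share of the drop in the shared-notes effort: 0.28 × 9 = 2.52.
So the deviation gain is 9 − 2.52 = 6.48, and the fine must be at least 6.48 hours to wipe it out.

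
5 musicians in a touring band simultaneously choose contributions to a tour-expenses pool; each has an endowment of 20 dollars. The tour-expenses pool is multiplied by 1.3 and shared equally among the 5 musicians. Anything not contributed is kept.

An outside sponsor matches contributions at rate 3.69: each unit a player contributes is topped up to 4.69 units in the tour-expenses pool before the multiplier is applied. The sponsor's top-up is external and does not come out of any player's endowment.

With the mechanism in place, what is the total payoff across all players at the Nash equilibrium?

Under the mechanism each unit contributed yields 1.3 × 4.69 / 5 = 1.2194 back to its contributor per unit of net cost, which exceeds 1, making full contribution the dominant choice for everyone.
At the Nash equilibrium everyone contributes 20. Group total payoff = 1.3 × 4.69 × 100 = 609.70.

609.70 dollars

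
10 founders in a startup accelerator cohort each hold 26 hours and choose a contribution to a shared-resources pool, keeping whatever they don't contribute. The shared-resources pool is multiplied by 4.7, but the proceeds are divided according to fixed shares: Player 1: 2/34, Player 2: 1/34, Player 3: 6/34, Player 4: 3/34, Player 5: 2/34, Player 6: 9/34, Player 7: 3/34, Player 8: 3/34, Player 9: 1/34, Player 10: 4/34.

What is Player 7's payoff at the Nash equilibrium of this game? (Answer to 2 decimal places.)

36.78 hours

For player j, contributing a unit is worthwhile iff 4.7 × (j's share) ≥ 1, i.e. iff j's share is at least 0.2128.
The only share above 0.2128 is Player 6's 9/34, contributing 26; the remaining 9 contribute 0. Total contributed: 26.
Player 7 keeps 26 and receives 4.7 × 26 × 3/34 = 10.78 from the shared-resources pool, for a payoff of 36.78.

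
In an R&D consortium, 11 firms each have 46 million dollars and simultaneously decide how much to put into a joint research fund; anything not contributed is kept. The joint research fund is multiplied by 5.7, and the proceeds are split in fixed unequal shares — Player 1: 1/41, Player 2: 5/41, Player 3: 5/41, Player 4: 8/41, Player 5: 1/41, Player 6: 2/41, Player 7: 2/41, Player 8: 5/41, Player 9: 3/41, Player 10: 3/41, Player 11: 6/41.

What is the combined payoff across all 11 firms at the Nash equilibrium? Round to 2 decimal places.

722.20 million dollars

A player with share s gets back 5.7·s per unit contributed, so full contribution is dominant for anyone with s > 1/5.7 = 0.1754 and zero contribution is dominant for anyone below.
The only share above 0.1754 is Player 4's 8/41, contributing 46; the remaining 10 contribute 0. Total contributed: 46.
The joint research fund pays out 5.7 × 46 = 262.20 in total (split across the unequal shares, but the aggregate is all that matters for the group sum).
The 10 free-riders keep 46 each, adding 460. Group total = 460 + 262.20 = 722.20.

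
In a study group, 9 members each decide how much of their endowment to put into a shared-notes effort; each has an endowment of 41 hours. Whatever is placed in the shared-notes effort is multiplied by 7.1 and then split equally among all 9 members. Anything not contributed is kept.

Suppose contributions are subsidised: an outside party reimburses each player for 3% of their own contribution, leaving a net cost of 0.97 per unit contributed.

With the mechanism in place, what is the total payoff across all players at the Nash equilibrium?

369.00 hours

Even with the mechanism, each unit contributed returns only (7.1/9) / 0.97 = 0.8133 per unit of net cost, so contributing nothing is still dominant.
At the Nash equilibrium no one contributes; group total payoff = 9 × 41 = 369.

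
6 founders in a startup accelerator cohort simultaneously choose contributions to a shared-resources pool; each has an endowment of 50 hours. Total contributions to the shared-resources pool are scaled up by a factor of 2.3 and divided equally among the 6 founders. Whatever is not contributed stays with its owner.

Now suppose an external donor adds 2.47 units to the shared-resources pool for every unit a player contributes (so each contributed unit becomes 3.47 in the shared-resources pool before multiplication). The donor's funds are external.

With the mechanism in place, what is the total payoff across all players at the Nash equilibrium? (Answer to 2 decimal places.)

With the mechanism, a contributed unit returns 2.3 × 3.47 / 6 = 1.3302 per unit of net cost to the contributor — now above 1 — so contributing fully is weakly dominant for every player.
So the Nash equilibrium is full contribution by all 6; the group earns 2.3 × 3.47 × 300 = 2394.30.

2394.30 hours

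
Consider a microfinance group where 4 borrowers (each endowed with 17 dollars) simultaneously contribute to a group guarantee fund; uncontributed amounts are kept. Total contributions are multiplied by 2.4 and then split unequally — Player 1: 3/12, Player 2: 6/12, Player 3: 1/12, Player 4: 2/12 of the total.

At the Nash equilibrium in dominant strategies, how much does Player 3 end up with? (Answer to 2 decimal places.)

20.40 dollars

For player j, contributing a unit is worthwhile iff 2.4 × (j's share) ≥ 1, i.e. iff j's share is at least 0.4167.
Only Player 2 (6/12) clears that bar, contributing 17; the remaining 3 contribute 0. Total contributed: 17.
Player 3 keeps 17 and receives 2.4 × 17 × 1/12 = 3.40 from the group guarantee fund, for a payoff of 20.40.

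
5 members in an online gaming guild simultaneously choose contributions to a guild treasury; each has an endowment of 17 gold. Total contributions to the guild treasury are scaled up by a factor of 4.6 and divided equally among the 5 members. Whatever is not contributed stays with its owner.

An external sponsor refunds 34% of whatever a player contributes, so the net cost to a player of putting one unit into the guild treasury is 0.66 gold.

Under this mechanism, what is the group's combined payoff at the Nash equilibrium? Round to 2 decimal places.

With the mechanism, a contributed unit returns (4.6/5) / 0.66 = 1.3939 per unit of net cost to the contributor — now above 1 — so contributing fully is weakly dominant for every player.
So the Nash equilibrium is full contribution by all 5; the group earns 5 × (17 × 0.34 + 4.6 × 17) = 419.90.

419.90 gold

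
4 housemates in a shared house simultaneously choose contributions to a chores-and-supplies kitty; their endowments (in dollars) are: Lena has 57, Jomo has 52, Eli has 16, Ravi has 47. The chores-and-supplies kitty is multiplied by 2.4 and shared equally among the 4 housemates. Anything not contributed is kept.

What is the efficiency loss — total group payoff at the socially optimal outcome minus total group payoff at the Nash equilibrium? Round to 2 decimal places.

The private return per contributed unit is 2.4/4 = 0.6000 < 1 for every player regardless of endowment, so the Nash equilibrium is zero contribution and the group total is Σ E_j = 57 + 52 + 16 + 47 = 172.
Each contributed unit returns 2.400 to the group, so the social optimum is full contribution by everyone: group total = 2.400 × 172 = 412.80.
Efficiency loss = (2.400 − 1) × 172 = 240.80.

240.80 dollars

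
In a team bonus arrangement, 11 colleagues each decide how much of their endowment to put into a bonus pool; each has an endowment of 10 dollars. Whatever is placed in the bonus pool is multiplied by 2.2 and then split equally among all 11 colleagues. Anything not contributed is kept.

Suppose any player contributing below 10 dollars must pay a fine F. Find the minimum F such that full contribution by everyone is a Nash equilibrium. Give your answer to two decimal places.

Given the others contribute fully, the best deviation is to contribute 0 (any partial contribution still incurs the fine and gives up units whose private return 0.2000 is below 1).
Deviating from 10 to 0 saves 10 dollars but forfeits the deviator's share of the drop in the bonus pool: 2.2/11 × 10 = 2.00.
So the deviation gain is 10 − 2.00 = 8.00, and the fine must be at least 8.00 dollars to wipe it out.

8.00 dollars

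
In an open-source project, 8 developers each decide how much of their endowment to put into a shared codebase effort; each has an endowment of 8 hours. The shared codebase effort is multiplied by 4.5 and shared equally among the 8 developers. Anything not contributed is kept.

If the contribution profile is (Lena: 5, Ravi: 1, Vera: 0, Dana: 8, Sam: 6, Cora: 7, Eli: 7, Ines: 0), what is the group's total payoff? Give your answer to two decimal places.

183.00 hours

Total contributed: 5 + 1 + 0 + 8 + 6 + 7 + 7 + 0 = 34; total kept: 8 × 8 − 34 = 30.
The shared codebase effort pays out 4.5 × 34 = 153.00 in aggregate.
Group total = 30 + 153.00 = 183.00.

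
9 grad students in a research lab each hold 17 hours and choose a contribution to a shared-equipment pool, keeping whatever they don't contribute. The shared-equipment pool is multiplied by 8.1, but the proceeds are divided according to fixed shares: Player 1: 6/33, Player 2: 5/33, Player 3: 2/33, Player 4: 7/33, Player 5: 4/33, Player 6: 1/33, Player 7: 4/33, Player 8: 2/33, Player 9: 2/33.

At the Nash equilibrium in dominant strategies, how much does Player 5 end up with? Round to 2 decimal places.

For player j, contributing a unit is worthwhile iff 8.1 × (j's share) ≥ 1, i.e. iff j's share is at least 0.1235.
The shares above 0.1235 belong to Player 1, Player 2 and Player 4, contributing 17 each; the remaining 6 contribute 0. Total contributed: 51.
Player 5 keeps 17 and receives 8.1 × 51 × 4/33 = 50.07 from the shared-equipment pool, for a payoff of 67.07.

67.07 hours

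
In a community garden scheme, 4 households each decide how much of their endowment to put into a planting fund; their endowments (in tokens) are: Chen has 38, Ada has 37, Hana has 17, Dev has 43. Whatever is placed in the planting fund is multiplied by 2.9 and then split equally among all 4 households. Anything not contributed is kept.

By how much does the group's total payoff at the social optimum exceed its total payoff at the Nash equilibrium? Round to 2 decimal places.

256.50 tokens

The private return per contributed unit is 2.9/4 = 0.7250 < 1 for every player regardless of endowment, so the Nash equilibrium is zero contribution and the group total is Σ E_j = 38 + 37 + 17 + 43 = 135.
Each contributed unit returns 2.900 to the group, so the social optimum is full contribution by everyone: group total = 2.900 × 135 = 391.50.
Efficiency loss = (2.900 − 1) × 135 = 256.50.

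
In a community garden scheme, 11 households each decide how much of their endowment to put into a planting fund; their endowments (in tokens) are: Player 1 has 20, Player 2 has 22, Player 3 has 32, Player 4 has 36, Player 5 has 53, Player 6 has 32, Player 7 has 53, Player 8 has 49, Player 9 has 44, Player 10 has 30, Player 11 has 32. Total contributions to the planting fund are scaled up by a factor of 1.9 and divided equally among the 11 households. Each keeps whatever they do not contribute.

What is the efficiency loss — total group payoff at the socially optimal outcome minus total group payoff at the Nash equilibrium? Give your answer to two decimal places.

The private return per contributed unit is 1.9/11 = 0.1727 < 1 for every player regardless of endowment, so the Nash equilibrium is zero contribution and the group total is Σ E_j = 20 + 22 + 32 + 36 + 53 + 32 + 53 + 49 + 44 + 30 + 32 = 403.
Each contributed unit returns 1.900 to the group, so the social optimum is full contribution by everyone: group total = 1.900 × 403 = 765.70.
Efficiency loss = (1.900 − 1) × 403 = 362.70.

362.70 tokens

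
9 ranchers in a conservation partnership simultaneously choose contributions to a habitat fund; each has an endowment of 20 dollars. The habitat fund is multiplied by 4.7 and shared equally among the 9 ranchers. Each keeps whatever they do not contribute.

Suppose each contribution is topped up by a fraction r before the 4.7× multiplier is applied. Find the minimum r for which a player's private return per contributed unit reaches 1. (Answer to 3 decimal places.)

With matching at rate r, one contributed unit becomes (1 + r) in the habitat fund and returns 4.7 × (1 + r) / 9 to the contributor.
Setting this equal to 1: 1 + r = 9/4.7 = 1.9149.
So the minimum matching rate is r = 1.9149 − 1 = 0.915.

0.915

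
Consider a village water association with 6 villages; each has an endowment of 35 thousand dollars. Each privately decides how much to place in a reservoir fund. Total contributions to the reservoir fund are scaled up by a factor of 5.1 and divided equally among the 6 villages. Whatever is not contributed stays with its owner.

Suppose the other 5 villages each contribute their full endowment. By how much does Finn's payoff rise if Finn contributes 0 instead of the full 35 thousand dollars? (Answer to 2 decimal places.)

Switching from a contribution of 35 to 0 lets Finn keep an extra 35 thousand dollars, but lowers the reservoir fund by 35, which costs Finn their own share of that drop: 5.1/6 × 35 = 29.75.
Net gain = 35 − 29.75 = 5.25. The private return per contributed unit (0.8500) is below 1, so free-riding is indeed the best response regardless of what the others do.

5.25 thousand dollars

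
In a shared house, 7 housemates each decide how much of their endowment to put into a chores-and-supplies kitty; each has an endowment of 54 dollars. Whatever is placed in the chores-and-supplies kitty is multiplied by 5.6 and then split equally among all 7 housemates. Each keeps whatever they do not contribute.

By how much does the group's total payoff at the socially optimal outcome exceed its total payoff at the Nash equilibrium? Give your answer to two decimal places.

Each contributed unit returns 5.6/7 = 0.8000 to its contributor — below 1 — so contributing 0 is dominant for every player. At the Nash equilibrium everyone keeps their 54, and the group total is 7 × 54 = 378.
Each contributed unit returns 5.600 to the group as a whole (0.8000 to each of 7 players), which exceeds 1, so the social optimum is full contribution: group total = 5.600 × 378 = 2116.80.
Efficiency loss = 2116.80 − 378 = 1738.80.

1738.80 dollars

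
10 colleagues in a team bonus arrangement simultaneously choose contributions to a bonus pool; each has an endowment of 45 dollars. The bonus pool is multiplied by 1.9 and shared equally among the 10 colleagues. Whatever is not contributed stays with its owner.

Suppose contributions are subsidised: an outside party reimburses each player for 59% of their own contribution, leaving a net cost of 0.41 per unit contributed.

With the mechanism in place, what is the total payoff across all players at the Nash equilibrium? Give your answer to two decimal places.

The effective private return is (1.9/10) / 0.41 = 0.4634, which is still under 1, so the mechanism doesn't change anyone's dominant strategy: zero contribution.
At the Nash equilibrium no one contributes; group total payoff = 10 × 45 = 450.

450.00 dollars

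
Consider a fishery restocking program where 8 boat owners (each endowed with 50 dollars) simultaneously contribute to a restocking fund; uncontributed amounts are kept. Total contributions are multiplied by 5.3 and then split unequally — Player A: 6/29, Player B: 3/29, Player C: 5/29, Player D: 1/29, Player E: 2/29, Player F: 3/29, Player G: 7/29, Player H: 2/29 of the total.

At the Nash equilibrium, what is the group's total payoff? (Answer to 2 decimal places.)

Each unit j contributes comes back to j as 5.3 × (j's share), so j prefers to contribute only if that share exceeds 1/5.3 = 0.1887; otherwise keeping the unit dominates.
The shares above 0.1887 belong to Player A and Player G, contributing 50 each; the remaining 6 contribute 0. Total contributed: 100.
The restocking fund pays out 5.3 × 100 = 530.00 in total (split across the unequal shares, but the aggregate is all that matters for the group sum).
The 6 free-riders keep 50 each, adding 300. Group total = 300 + 530.00 = 830.00.

830.00 dollars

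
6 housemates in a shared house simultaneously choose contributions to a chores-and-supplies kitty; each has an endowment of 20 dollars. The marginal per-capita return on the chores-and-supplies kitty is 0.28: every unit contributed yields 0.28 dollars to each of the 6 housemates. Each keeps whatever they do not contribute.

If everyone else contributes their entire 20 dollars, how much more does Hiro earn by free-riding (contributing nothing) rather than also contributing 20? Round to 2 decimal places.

14.40 dollars

Switching from a contribution of 20 to 0 lets Hiro keep an extra 20 dollars, but lowers the chores-and-supplies kitty by 20, which costs Hiro their own share of that drop: 0.28 × 20 = 5.60.
Net gain = 20 − 5.60 = 14.40. The private return per contributed unit (0.28) is below 1, so free-riding is indeed the best response regardless of what the others do.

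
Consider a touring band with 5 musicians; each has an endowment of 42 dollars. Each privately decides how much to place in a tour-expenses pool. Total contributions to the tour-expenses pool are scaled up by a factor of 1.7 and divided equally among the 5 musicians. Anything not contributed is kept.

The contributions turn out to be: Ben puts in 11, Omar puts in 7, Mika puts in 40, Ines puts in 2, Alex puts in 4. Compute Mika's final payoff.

Total contributed: 11 + 7 + 40 + 2 + 4 = 64.
Each receives 1.7 × 64 / 5 = 21.76 from the tour-expenses pool.
Mika keeps 42 − 40 = 2, so Mika's payoff is 2 + 21.76 = 23.76.

23.76 dollars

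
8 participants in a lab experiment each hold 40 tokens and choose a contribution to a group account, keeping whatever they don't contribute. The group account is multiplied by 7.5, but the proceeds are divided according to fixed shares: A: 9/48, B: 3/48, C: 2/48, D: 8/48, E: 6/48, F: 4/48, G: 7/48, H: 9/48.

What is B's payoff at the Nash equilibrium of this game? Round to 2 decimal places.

Player j's private return per contributed unit is 7.5 × (j's share). Contributing is weakly dominant for j when that share is at least 1/7.5 = 0.1333, and contributing 0 is dominant otherwise.
A, D, G and H clear that bar, contributing 40 each; the remaining 4 contribute 0. Total contributed: 160.
B keeps 40 and receives 7.5 × 160 × 3/48 = 75.00 from the group account, for a payoff of 115.00.

115.00 tokens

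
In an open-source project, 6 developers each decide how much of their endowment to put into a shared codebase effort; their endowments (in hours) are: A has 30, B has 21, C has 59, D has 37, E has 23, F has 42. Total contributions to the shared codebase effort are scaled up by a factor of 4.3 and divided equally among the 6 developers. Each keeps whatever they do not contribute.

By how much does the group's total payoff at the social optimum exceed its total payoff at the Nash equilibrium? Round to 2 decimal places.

The private return per contributed unit is 4.3/6 = 0.7167 < 1 for every player regardless of endowment, so the Nash equilibrium is zero contribution and the group total is Σ E_j = 30 + 21 + 59 + 37 + 23 + 42 = 212.
Each contributed unit returns 4.300 to the group, so the social optimum is full contribution by everyone: group total = 4.300 × 212 = 911.60.
Efficiency loss = (4.300 − 1) × 212 = 699.60.

699.60 hours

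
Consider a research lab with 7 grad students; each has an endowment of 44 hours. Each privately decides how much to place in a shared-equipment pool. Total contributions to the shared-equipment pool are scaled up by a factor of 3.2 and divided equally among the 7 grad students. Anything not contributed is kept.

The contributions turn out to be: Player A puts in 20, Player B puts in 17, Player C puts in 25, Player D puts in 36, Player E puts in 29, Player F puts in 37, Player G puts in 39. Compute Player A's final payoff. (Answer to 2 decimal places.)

Total contributed: 20 + 17 + 25 + 36 + 29 + 37 + 39 = 203.
Each receives 3.2 × 203 / 7 = 92.80 from the shared-equipment pool.
Player A keeps 44 − 20 = 24, so Player A's payoff is 24 + 92.80 = 116.80.

116.80 hours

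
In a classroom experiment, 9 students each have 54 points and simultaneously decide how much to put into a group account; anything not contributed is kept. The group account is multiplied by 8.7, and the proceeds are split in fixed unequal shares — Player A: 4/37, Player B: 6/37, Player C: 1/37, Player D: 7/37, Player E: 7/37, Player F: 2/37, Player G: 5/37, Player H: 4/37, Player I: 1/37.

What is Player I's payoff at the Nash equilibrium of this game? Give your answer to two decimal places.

Each unit j contributes comes back to j as 8.7 × (j's share), so j prefers to contribute only if that share exceeds 1/8.7 = 0.1149; otherwise keeping the unit dominates.
Player B, Player D, Player E and Player G are above the threshold, contributing 54 each; the remaining 5 contribute 0. Total contributed: 216.
Player I keeps 54 and receives 8.7 × 216 × 1/37 = 50.79 from the group account, for a payoff of 104.79.

104.79 points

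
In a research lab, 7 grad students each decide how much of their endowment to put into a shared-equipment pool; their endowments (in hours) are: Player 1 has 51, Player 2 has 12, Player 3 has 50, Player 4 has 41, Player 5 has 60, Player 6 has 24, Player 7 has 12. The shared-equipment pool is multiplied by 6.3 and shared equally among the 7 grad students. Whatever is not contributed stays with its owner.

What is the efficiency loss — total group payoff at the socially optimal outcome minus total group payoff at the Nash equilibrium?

The private return per contributed unit is 6.3/7 = 0.9000 < 1 for every player regardless of endowment, so the Nash equilibrium is zero contribution and the group total is Σ E_j = 51 + 12 + 50 + 41 + 60 + 24 + 12 = 250.
Each contributed unit returns 6.300 to the group, so the social optimum is full contribution by everyone: group total = 6.300 × 250 = 1575.00.
Efficiency loss = (6.300 − 1) × 250 = 1325.00.

1325.00 hours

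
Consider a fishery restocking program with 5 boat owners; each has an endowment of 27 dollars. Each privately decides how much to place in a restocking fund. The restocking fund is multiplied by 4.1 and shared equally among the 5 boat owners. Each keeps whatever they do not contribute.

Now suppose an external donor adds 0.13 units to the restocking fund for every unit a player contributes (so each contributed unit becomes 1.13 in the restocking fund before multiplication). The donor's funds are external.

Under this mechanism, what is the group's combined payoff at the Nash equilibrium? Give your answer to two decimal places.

135.00 dollars

With the mechanism, a contributed unit returns 4.1 × 1.13 / 5 = 0.9266 per unit of net cost — still below 1 — so contributing 0 remains dominant for every player.
At the Nash equilibrium no one contributes; group total payoff = 5 × 27 = 135.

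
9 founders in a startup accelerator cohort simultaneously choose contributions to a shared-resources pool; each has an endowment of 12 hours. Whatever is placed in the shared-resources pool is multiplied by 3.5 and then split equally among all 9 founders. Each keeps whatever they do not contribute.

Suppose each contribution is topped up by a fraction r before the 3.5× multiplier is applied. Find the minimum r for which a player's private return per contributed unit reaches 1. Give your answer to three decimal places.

With matching at rate r, one contributed unit becomes (1 + r) in the shared-resources pool and returns 3.5 × (1 + r) / 9 to the contributor.
Setting this equal to 1: 1 + r = 9/3.5 = 2.5714.
So the minimum matching rate is r = 2.5714 − 1 = 1.571.

1.571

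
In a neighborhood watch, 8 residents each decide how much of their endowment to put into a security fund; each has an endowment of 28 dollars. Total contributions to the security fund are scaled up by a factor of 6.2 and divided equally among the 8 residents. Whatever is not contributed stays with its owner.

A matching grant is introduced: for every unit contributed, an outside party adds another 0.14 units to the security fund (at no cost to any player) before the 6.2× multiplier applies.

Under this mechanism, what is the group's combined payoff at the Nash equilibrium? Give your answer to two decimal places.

224.00 dollars

With the mechanism, a contributed unit returns 6.2 × 1.14 / 8 = 0.8835 per unit of net cost — still below 1 — so contributing 0 remains dominant for every player.
Everyone keeps their endowment and the group total is 8 × 28 = 224.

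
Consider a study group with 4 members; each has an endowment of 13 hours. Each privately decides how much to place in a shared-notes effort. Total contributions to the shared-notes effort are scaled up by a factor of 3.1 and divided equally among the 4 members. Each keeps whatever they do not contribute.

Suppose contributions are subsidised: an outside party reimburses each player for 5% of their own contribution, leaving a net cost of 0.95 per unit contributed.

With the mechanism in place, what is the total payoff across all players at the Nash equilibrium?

52.00 hours

Even with the mechanism, each unit contributed returns only (3.1/4) / 0.95 = 0.8158 per unit of net cost, so contributing nothing is still dominant.
Everyone keeps their endowment and the group total is 4 × 13 = 52.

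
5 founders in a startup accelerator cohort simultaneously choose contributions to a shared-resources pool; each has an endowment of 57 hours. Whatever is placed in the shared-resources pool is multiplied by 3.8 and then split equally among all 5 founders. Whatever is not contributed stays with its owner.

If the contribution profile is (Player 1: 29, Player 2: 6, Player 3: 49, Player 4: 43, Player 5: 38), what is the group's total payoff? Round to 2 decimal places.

Total contributed: 29 + 6 + 49 + 43 + 38 = 165; total kept: 5 × 57 − 165 = 120.
The shared-resources pool pays out 3.8 × 165 = 627.00 in aggregate.
Group total = 120 + 627.00 = 747.00.

747.00 hours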